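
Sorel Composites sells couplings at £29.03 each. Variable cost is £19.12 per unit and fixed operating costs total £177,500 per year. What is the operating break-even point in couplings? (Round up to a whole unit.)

Contribution margin per unit = £29.03 − £19.12 = £9.91.
Break-even Q = £177,500 / £9.91 = 17,911.20 → 17,912 couplings.

17,912 couplings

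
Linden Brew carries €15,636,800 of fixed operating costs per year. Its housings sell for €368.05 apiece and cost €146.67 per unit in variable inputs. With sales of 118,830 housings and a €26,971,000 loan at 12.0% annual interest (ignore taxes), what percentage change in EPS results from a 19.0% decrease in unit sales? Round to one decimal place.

At 118,830 units, contribution = 118,830 × €221.38 = €26,306,585.40.
EBIT = €26,306,585.40 − €15,636,800 = €10,669,785.40.
After interest of €3,236,520.00, pre-tax earnings = €7,433,265.40.
DCL = total CM / (EBIT − I) = €26,306,585.40 / €7,433,265.40 = 3.5390.
%ΔEPS = DCL × %ΔSales = 3.5390 × -19.0% = -67.2%.

-67.2%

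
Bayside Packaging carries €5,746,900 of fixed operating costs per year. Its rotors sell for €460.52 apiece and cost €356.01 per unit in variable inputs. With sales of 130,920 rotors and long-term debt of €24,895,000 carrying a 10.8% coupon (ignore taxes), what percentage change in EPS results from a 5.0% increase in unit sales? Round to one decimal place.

+13.0%

At 130,920 units, contribution = 130,920 × €104.51 = €13,682,449.20.
Subtracting fixed costs: EBIT = €13,682,449.20 − €5,746,900 = €7,935,549.20.
Interest = €2,688,660.00, so EBIT − I = €5,246,889.20.
Degree of combined leverage = contribution ÷ (EBIT − I) = €13,682,449.20 ÷ €5,246,889.20 = 2.6077.
%ΔEPS = DCL × %ΔSales = 2.6077 × +5.0% = +13.0%.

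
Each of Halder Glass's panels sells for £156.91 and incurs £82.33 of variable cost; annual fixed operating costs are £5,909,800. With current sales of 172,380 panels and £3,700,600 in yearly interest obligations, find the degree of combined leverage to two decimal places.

3.96

Total contribution margin = 172,380 × £74.58 = £12,856,100.40.
Operating income = contribution − fixed costs = £12,856,100.40 − £5,909,800 = £6,946,300.40. Interest = £3,700,600.00.
DOL = £12,856,100.40 ÷ £6,946,300.40 = 1.8508; DFL = £6,946,300.40 ÷ £3,245,700.40 = 2.1402.
Combined leverage = 1.8508 × 2.1402 = 3.9611.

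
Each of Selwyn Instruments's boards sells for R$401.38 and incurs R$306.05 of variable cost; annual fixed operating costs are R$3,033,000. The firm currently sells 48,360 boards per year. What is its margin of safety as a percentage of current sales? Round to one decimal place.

Contribution margin per unit = R$401.38 − R$306.05 = R$95.33. Break-even units = R$3,033,000 ÷ R$95.33 = 31,815.80; break-even revenue = 31,815.80 × R$401.38 = R$12,770,224.90.
Current sales = 48,360 × R$401.38 = R$19,410,736.80.
Margin of safety = (R$19,410,736.80 − R$12,770,224.90) ÷ R$19,410,736.80 = 34.2%.

34.2%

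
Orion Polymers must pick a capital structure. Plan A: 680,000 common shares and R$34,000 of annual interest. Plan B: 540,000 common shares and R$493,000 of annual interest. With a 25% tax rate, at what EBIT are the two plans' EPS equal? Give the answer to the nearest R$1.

At indifference, (EBIT − 34,000)(1 − t)/680,000 = (EBIT − 493,000)(1 − t)/540,000.
Cancelling (1 − t) and cross-multiplying: 540,000·(EBIT − 34,000) = 680,000·(EBIT − 493,000).
EBIT × (680,000 − 540,000) = 493,000 × 680,000 − 34,000 × 540,000 = 316,880,000,000, so EBIT = 316,880,000,000 ÷ 140,000 = 2,263,428.57.

R$2,263,429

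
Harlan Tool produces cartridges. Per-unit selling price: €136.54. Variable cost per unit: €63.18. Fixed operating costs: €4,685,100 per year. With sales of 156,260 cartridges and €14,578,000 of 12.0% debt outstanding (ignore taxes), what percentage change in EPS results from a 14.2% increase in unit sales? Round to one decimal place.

Total contribution margin = 156,260 × €73.36 = €11,463,233.60.
Operating income = contribution − fixed costs = €11,463,233.60 − €4,685,100 = €6,778,133.60.
Interest = €1,749,360.00, so EBIT − I = €5,028,773.60.
DCL = total CM / (EBIT − I) = €11,463,233.60 / €5,028,773.60 = 2.2795.
%ΔEPS = DCL × %ΔSales = 2.2795 × +14.2% = +32.4%.

+32.4%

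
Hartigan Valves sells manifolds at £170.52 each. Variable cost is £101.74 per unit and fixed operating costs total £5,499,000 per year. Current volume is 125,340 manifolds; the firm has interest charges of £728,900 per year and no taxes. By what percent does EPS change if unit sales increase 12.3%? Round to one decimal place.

+44.3%

Total contribution margin = 125,340 × £68.78 = £8,620,885.20.
EBIT = £8,620,885.20 − £5,499,000 = £3,121,885.20.
After interest of £728,900.00, pre-tax earnings = £2,392,985.20.
DCL = total CM / (EBIT − I) = £8,620,885.20 / £2,392,985.20 = 3.6026.
EPS therefore changes by 3.6026 × (+12.3%) = +44.3%.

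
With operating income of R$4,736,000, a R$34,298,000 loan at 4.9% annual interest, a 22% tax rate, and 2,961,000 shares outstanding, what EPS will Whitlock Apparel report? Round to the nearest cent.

R$0.80

Pre-tax income = R$4,736,000 − R$1,680,602.00 = R$3,055,398.00.
After tax at 22%: net income = R$3,055,398.00 × 0.78 = R$2,383,210.44.
EPS = R$2,383,210.44 ÷ 2,961,000 = R$0.80.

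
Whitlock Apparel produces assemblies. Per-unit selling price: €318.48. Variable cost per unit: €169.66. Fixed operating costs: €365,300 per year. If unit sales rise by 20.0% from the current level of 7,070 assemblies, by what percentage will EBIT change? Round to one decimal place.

Total contribution margin = 7,070 × €148.82 = €1,052,157.40.
Operating income = contribution − fixed costs = €1,052,157.40 − €365,300 = €686,857.40.
DOL = contribution ÷ EBIT = €1,052,157.40 ÷ €686,857.40 = 1.5318.
Operating income changes by 1.5318 × +20.0% = +30.6%.

+30.6%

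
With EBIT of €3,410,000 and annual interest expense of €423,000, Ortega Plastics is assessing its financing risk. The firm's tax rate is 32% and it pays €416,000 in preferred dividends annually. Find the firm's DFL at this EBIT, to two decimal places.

Interest = €423,000.00.
Preferred dividends grossed up pre-tax: €416,000 / (1 − 0.32) = €611,764.71.
DFL = EBIT ÷ [EBIT − I − D_p/(1−t)] = €3,410,000 ÷ [€3,410,000 − €423,000.00 − €611,764.71] = €3,410,000 ÷ €2,375,235.29 = 1.4356.

1.44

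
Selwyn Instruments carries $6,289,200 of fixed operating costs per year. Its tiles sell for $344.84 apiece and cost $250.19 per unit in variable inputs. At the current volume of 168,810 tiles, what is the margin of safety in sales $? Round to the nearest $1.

Contribution margin per unit = $344.84 − $250.19 = $94.65. Break-even units = $6,289,200 ÷ $94.65 = 66,446.91; break-even revenue = 66,446.91 × $344.84 = $22,913,552.33.
Actual sales revenue = 168,810 × $344.84 = $58,212,440.40.
Margin of safety = $58,212,440.40 − $22,913,552.33 = $35,298,888.

$35,298,888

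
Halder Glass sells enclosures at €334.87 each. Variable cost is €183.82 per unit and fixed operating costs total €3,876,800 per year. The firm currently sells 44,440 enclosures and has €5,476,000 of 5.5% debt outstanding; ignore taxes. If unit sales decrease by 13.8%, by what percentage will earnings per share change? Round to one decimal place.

-36.5%

Total contribution margin = 44,440 × €151.05 = €6,712,662.00.
Operating income = contribution − fixed costs = €6,712,662.00 − €3,876,800 = €2,835,862.00.
After interest of €301,180.00, pre-tax earnings = €2,534,682.00.
DCL = total CM / (EBIT − I) = €6,712,662.00 / €2,534,682.00 = 2.6483.
%ΔEPS = DCL × %ΔSales = 2.6483 × -13.8% = -36.5%.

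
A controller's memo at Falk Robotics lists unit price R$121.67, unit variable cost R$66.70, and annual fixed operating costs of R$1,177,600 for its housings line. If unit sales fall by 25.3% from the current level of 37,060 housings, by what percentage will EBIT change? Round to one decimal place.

At 37,060 units, contribution = 37,060 × R$54.97 = R$2,037,188.20.
Operating income = contribution − fixed costs = R$2,037,188.20 − R$1,177,600 = R$859,588.20.
So DOL = total CM / EBIT = R$2,037,188.20 / R$859,588.20 = 2.3700.
So EBIT moves 2.3700 × (-25.3%) = -60.0%.

-60.0%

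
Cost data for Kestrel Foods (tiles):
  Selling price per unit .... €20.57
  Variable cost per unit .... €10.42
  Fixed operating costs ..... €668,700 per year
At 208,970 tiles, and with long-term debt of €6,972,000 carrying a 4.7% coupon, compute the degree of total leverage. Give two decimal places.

1.89

At 208,970 units, contribution = 208,970 × €10.15 = €2,121,045.50.
Subtracting fixed costs: EBIT = €2,121,045.50 − €668,700 = €1,452,345.50. Interest = €327,684.00.
DOL = €2,121,045.50 ÷ €1,452,345.50 = 1.4604; DFL = €1,452,345.50 ÷ €1,124,661.50 = 1.2914.
DCL = DOL × DFL = 1.4604 × 1.2914 = 1.8860.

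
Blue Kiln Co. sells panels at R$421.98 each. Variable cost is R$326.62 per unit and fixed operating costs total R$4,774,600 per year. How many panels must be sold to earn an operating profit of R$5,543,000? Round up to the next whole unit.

108,197 panels

Contribution margin per unit = R$421.98 − R$326.62 = R$95.36.
Required volume = (fixed costs + target profit) ÷ CM = (R$4,774,600 + R$5,543,000) ÷ R$95.36 = 108,196.31, so 108,197 panels.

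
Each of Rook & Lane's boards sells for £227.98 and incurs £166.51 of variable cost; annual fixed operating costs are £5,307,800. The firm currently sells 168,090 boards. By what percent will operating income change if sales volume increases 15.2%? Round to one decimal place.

Contribution at this volume is 168,090 × £61.47 = £10,332,492.30.
EBIT = £10,332,492.30 − £5,307,800 = £5,024,692.30.
DOL = contribution ÷ EBIT = £10,332,492.30 ÷ £5,024,692.30 = 2.0563.
Operating income changes by 2.0563 × +15.2% = +31.3%.

+31.3%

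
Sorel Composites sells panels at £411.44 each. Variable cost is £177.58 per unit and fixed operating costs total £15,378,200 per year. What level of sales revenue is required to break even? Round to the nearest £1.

£27,055,532

CM per unit = £411.44 − £177.58 = £233.86; CM ratio = £233.86 / £411.44 = 0.5684.
Break-even sales = FC ÷ CM ratio = £15,378,200 × £411.44 / £233.86 = £27,055,532.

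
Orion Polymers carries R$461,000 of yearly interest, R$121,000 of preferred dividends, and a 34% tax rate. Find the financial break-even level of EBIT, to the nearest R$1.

R$644,333

Grossing the preferred dividend up to pre-tax terms: R$121,000 / (1 − 0.34) = R$183,333.33.
Financial break-even EBIT = interest + D_p ÷ (1 − t) = R$461,000 + R$183,333.33 = R$644,333.33.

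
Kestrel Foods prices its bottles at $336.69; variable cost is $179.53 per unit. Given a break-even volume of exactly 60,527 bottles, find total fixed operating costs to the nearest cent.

$9,512,423.32

Each unit contributes $336.69 − $179.53 = $157.16.
Since BE = FC / CM, FC = 60,527 × $157.16 = $9,512,423.32.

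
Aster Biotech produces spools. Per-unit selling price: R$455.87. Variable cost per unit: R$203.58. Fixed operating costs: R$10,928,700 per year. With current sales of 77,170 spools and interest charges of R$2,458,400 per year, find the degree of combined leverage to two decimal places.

3.20

Total contribution margin = 77,170 × R$252.29 = R$19,469,219.30.
Subtracting fixed costs: EBIT = R$19,469,219.30 − R$10,928,700 = R$8,540,519.30. Interest = R$2,458,400.00.
DOL = R$19,469,219.30 ÷ R$8,540,519.30 = 2.2796; DFL = R$8,540,519.30 ÷ R$6,082,119.30 = 1.4042.
DCL = DOL × DFL = 2.2796 × 1.4042 = 3.2010.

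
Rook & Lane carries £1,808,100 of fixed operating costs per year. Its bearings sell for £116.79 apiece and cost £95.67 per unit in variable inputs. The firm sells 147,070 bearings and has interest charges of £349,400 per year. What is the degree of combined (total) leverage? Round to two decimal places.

Total contribution margin = 147,070 × £21.12 = £3,106,118.40.
EBIT = £3,106,118.40 − £1,808,100 = £1,298,018.40. Interest = £349,400.00.
DOL = £3,106,118.40 ÷ £1,298,018.40 = 2.3930; DFL = £1,298,018.40 ÷ £948,618.40 = 1.3683.
DCL = DOL × DFL = 2.3930 × 1.3683 = 3.2743.

3.27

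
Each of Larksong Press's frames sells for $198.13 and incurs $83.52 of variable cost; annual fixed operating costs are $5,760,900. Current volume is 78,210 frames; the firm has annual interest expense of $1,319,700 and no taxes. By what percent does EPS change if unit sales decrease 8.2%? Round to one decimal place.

-39.0%

At 78,210 units, contribution = 78,210 × $114.61 = $8,963,648.10.
Operating income = contribution − fixed costs = $8,963,648.10 − $5,760,900 = $3,202,748.10.
After interest of $1,319,700.00, pre-tax earnings = $1,883,048.10.
Degree of combined leverage = contribution ÷ (EBIT − I) = $8,963,648.10 ÷ $1,883,048.10 = 4.7602.
%ΔEPS = DCL × %ΔSales = 4.7602 × -8.2% = -39.0%.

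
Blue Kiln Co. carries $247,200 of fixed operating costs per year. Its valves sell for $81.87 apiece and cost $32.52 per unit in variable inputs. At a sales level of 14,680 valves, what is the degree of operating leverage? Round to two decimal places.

Total contribution margin = 14,680 × $49.35 = $724,458.00.
Subtracting fixed costs: EBIT = $724,458.00 − $247,200 = $477,258.00.
DOL = contribution ÷ EBIT = $724,458.00 ÷ $477,258.00 = 1.5180.

1.52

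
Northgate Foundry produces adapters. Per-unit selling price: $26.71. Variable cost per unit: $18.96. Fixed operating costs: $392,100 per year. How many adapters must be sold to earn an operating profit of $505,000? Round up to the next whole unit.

Each unit contributes $26.71 − $18.96 = $7.75.
Required volume = (fixed costs + target profit) ÷ CM = ($392,100 + $505,000) ÷ $7.75 = 115,754.84, so 115,755 adapters.

115,755 adapters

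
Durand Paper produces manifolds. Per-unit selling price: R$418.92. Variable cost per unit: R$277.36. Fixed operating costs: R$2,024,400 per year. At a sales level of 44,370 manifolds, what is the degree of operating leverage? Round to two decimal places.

1.48

Total contribution margin = 44,370 × R$141.56 = R$6,281,017.20.
Operating income = contribution − fixed costs = R$6,281,017.20 − R$2,024,400 = R$4,256,617.20.
Degree of operating leverage = R$6,281,017.20 / R$4,256,617.20 = 1.4756.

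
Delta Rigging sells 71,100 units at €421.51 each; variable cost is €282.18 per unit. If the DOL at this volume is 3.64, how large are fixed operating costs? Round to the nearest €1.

€7,184,835

At 71,100 units, contribution = 71,100 × €139.33 = €9,906,363.00.
DOL = contribution / EBIT, so EBIT = €9,906,363.00 / 3.64 = €2,721,528.30.
Fixed costs = CM − EBIT = €9,906,363.00 − €2,721,528.30 = €7,184,835.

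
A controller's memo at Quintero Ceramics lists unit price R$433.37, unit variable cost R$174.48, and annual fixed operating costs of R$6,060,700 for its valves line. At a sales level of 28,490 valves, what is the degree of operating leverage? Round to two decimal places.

5.61

Contribution at this volume is 28,490 × R$258.89 = R$7,375,776.10.
Subtracting fixed costs: EBIT = R$7,375,776.10 − R$6,060,700 = R$1,315,076.10.
DOL = contribution ÷ EBIT = R$7,375,776.10 ÷ R$1,315,076.10 = 5.6086.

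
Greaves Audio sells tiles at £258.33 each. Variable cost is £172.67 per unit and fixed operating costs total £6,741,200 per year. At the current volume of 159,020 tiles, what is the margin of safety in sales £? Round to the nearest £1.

£20,749,795

Unit CM = price − variable cost = £258.33 − £172.67 = £85.66. Break-even units = £6,741,200 ÷ £85.66 = 78,697.17; break-even revenue = 78,697.17 × £258.33 = £20,329,841.19.
Current sales = 159,020 × £258.33 = £41,079,636.60.
Margin of safety = £41,079,636.60 − £20,329,841.19 = £20,749,795.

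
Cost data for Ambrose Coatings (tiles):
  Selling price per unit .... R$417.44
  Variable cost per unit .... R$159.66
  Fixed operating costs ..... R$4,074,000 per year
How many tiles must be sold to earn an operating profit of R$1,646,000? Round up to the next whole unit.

Contribution margin per unit = R$417.44 − R$159.66 = R$257.78.
Units = (FC + target) / CM = (R$4,074,000 + R$1,646,000) / R$257.78 = 22,189.46, so 22,190 tiles.

22,190 tiles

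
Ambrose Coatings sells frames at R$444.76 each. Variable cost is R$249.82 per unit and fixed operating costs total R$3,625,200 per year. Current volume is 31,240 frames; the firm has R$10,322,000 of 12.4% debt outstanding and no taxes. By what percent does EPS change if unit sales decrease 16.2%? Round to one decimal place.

At 31,240 units, contribution = 31,240 × R$194.94 = R$6,089,925.60.
EBIT = R$6,089,925.60 − R$3,625,200 = R$2,464,725.60.
Interest = R$1,279,928.00, so EBIT − I = R$1,184,797.60.
DCL = total CM / (EBIT − I) = R$6,089,925.60 / R$1,184,797.60 = 5.1401.
EPS therefore changes by 5.1401 × (-16.2%) = -83.3%.

-83.3%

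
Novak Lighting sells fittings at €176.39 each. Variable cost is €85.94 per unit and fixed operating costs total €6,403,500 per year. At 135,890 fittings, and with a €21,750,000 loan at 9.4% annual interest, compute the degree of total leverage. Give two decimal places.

3.20

Total contribution margin = 135,890 × €90.45 = €12,291,250.50.
Operating income = contribution − fixed costs = €12,291,250.50 − €6,403,500 = €5,887,750.50. Interest = €2,044,500.00, so EBIT − I = €3,843,250.50.
DCL = contribution ÷ (EBIT − I) = €12,291,250.50 ÷ €3,843,250.50 = 3.1981.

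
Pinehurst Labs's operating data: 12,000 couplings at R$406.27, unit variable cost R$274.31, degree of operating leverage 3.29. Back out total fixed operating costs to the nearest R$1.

Total contribution margin = 12,000 × R$131.96 = R$1,583,520.00.
Since DOL = CM ÷ EBIT, EBIT = R$1,583,520.00 ÷ 3.29 = R$481,313.07.
And FC = contribution − EBIT = R$1,583,520.00 − R$481,313.07 = R$1,102,207.

R$1,102,207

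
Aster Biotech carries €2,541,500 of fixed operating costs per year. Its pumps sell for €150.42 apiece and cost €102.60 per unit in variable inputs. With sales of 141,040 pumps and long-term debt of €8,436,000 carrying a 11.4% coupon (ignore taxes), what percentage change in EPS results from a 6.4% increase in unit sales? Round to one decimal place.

+13.3%

Total contribution margin = 141,040 × €47.82 = €6,744,532.80.
Subtracting fixed costs: EBIT = €6,744,532.80 − €2,541,500 = €4,203,032.80.
After interest of €961,704.00, pre-tax earnings = €3,241,328.80.
Degree of combined leverage = contribution ÷ (EBIT − I) = €6,744,532.80 ÷ €3,241,328.80 = 2.0808.
%ΔEPS = DCL × %ΔSales = 2.0808 × +6.4% = +13.3%.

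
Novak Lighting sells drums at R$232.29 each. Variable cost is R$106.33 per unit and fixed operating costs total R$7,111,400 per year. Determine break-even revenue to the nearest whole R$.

R$13,114,537

CM per unit = R$232.29 − R$106.33 = R$125.96; CM ratio = R$125.96 / R$232.29 = 0.5423.
Break-even sales = FC ÷ CM ratio = R$7,111,400 × R$232.29 / R$125.96 = R$13,114,537.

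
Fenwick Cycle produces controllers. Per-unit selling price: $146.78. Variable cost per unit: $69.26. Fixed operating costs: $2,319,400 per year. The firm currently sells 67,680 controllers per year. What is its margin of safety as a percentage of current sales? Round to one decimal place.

Each unit contributes $146.78 − $69.26 = $77.52. Break-even units = $2,319,400 ÷ $77.52 = 29,920.02; break-even revenue = 29,920.02 × $146.78 = $4,391,660.63.
Current sales = 67,680 × $146.78 = $9,934,070.40.
Margin of safety = ($9,934,070.40 − $4,391,660.63) ÷ $9,934,070.40 = 55.8%.

55.8%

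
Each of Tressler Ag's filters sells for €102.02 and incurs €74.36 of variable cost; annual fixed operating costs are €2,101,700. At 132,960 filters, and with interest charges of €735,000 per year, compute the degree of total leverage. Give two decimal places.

Contribution at this volume is 132,960 × €27.66 = €3,677,673.60.
Subtracting fixed costs: EBIT = €3,677,673.60 − €2,101,700 = €1,575,973.60. Interest = €735,000.00.
DOL = €3,677,673.60 ÷ €1,575,973.60 = 2.3336; DFL = €1,575,973.60 ÷ €840,973.60 = 1.8740.
Combined leverage = 2.3336 × 1.8740 = 4.3732.

4.37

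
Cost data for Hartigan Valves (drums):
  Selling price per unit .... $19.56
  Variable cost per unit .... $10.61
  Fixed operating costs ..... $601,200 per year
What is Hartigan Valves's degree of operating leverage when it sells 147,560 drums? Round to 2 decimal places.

1.84

Contribution at this volume is 147,560 × $8.95 = $1,320,662.00.
Operating income = contribution − fixed costs = $1,320,662.00 − $601,200 = $719,462.00.
Degree of operating leverage = $1,320,662.00 / $719,462.00 = 1.8356.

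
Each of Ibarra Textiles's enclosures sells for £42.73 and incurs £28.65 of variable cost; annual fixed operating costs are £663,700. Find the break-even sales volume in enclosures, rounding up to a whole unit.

47,138 enclosures

Contribution margin per unit = £42.73 − £28.65 = £14.08.
Break-even volume = fixed costs ÷ CM per unit = £663,700 ÷ £14.08 = 47,137.78, so 47,138 enclosures.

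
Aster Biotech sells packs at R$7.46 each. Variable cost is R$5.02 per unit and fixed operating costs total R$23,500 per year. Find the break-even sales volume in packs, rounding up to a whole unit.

Each unit contributes R$7.46 − R$5.02 = R$2.44.
Break-even volume = fixed costs ÷ CM per unit = R$23,500 ÷ R$2.44 = 9,631.15, so 9,632 packs.

9,632 packs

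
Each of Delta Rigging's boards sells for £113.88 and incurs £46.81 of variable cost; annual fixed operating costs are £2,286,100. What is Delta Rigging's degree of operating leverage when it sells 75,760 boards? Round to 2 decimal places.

At 75,760 units, contribution = 75,760 × £67.07 = £5,081,223.20.
Subtracting fixed costs: EBIT = £5,081,223.20 − £2,286,100 = £2,795,123.20.
Degree of operating leverage = £5,081,223.20 / £2,795,123.20 = 1.8179.

1.82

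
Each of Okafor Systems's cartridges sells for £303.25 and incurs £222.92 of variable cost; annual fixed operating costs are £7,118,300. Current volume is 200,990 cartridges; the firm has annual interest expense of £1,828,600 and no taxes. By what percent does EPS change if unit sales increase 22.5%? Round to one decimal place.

+50.5%

Contribution at this volume is 200,990 × £80.33 = £16,145,526.70.
EBIT = £16,145,526.70 − £7,118,300 = £9,027,226.70.
After interest of £1,828,600.00, pre-tax earnings = £7,198,626.70.
Degree of combined leverage = contribution ÷ (EBIT − I) = £16,145,526.70 ÷ £7,198,626.70 = 2.2429.
EPS therefore changes by 2.2429 × (+22.5%) = +50.5%.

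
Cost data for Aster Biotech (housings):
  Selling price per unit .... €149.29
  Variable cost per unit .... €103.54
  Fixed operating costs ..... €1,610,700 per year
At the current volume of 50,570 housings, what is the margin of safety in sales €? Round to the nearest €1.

€2,293,608

Unit CM = price − variable cost = €149.29 − €103.54 = €45.75. Break-even units = €1,610,700 ÷ €45.75 = 35,206.56; break-even revenue = 35,206.56 × €149.29 = €5,255,986.95.
Current sales = 50,570 × €149.29 = €7,549,595.30.
Margin of safety = €7,549,595.30 − €5,255,986.95 = €2,293,608.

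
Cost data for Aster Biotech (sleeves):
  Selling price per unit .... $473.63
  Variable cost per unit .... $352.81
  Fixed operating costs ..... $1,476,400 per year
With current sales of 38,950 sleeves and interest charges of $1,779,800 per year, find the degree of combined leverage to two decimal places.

Total contribution margin = 38,950 × $120.82 = $4,705,939.00.
Subtracting fixed costs: EBIT = $4,705,939.00 − $1,476,400 = $3,229,539.00. Interest = $1,779,800.00, so EBIT − I = $1,449,739.00.
Degree of total leverage = total CM / (EBIT − interest) = $4,705,939.00 / $1,449,739.00 = 3.2461.

3.25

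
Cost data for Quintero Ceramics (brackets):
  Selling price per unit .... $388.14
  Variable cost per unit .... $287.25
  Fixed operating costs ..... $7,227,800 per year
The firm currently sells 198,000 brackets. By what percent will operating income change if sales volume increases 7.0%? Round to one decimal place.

+11.0%

Contribution at this volume is 198,000 × $100.89 = $19,976,220.00.
Subtracting fixed costs: EBIT = $19,976,220.00 − $7,227,800 = $12,748,420.00.
So DOL = total CM / EBIT = $19,976,220.00 / $12,748,420.00 = 1.5670.
So EBIT moves 1.5670 × (+7.0%) = +11.0%.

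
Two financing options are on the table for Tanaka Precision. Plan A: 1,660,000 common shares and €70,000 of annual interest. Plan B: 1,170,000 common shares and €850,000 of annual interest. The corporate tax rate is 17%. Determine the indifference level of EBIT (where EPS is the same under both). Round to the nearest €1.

€2,712,449

Set EPS_A = EPS_B: (EBIT − €70,000)(1 − 0.17) ÷ 1,660,000 = (EBIT − €850,000)(1 − 0.17) ÷ 1,170,000.
Cancelling (1 − t) and cross-multiplying: 1,170,000·(EBIT − 70,000) = 1,660,000·(EBIT − 850,000).
Solving, EBIT = (850,000·1,660,000 − 70,000·1,170,000) / (1,660,000 − 1,170,000) = 1,329,100,000,000 / 490,000 = 2,712,448.98.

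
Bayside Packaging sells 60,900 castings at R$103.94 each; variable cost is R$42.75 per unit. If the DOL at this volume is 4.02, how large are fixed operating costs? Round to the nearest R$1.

R$2,799,488

Total contribution margin = 60,900 × R$61.19 = R$3,726,471.00.
Since DOL = CM ÷ EBIT, EBIT = R$3,726,471.00 ÷ 4.02 = R$926,982.84.
Fixed costs = CM − EBIT = R$3,726,471.00 − R$926,982.84 = R$2,799,488.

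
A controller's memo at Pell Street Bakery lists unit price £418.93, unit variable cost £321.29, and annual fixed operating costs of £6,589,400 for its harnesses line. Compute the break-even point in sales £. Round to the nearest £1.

CM per unit = £418.93 − £321.29 = £97.64; CM ratio = £97.64 / £418.93 = 0.2331.
Break-even sales = FC ÷ CM ratio = £6,589,400 × £418.93 / £97.64 = £28,272,197.

£28,272,197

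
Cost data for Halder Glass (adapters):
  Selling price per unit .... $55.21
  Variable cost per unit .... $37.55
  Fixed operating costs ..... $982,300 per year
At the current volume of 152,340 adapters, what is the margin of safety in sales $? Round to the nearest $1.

Each unit contributes $55.21 − $37.55 = $17.66. Break-even units = $982,300 ÷ $17.66 = 55,622.88; break-even revenue = 55,622.88 × $55.21 = $3,070,939.01.
Actual sales revenue = 152,340 × $55.21 = $8,410,691.40.
Margin of safety = $8,410,691.40 − $3,070,939.01 = $5,339,752.

$5,339,752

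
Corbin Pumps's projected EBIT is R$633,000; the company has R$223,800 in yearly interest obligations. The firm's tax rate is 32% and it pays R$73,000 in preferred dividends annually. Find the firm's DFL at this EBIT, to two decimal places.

Interest = R$223,800.00.
Preferred dividends grossed up pre-tax: R$73,000 / (1 − 0.32) = R$107,352.94.
DFL = EBIT ÷ [EBIT − I − D_p/(1−t)] = R$633,000 ÷ [R$633,000 − R$223,800.00 − R$107,352.94] = R$633,000 ÷ R$301,847.06 = 2.0971.

2.10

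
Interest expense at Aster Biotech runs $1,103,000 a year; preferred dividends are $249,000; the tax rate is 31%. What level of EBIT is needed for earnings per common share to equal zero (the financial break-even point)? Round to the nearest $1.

Preferred dividends are paid after tax, so their pre-tax equivalent is $249,000 ÷ (1 − 0.31) = $360,869.57.
EPS = 0 when EBIT covers interest plus the pre-tax preferred burden: $1,103,000 + $360,869.57 = $1,463,869.57.

$1,463,870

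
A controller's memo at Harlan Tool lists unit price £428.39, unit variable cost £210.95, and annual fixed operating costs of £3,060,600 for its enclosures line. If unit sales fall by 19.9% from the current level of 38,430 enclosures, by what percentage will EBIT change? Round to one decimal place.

-31.4%

Total contribution margin = 38,430 × £217.44 = £8,356,219.20.
EBIT = £8,356,219.20 − £3,060,600 = £5,295,619.20.
Degree of operating leverage = £8,356,219.20 / £5,295,619.20 = 1.5779.
Operating income changes by 1.5779 × -19.9% = -31.4%.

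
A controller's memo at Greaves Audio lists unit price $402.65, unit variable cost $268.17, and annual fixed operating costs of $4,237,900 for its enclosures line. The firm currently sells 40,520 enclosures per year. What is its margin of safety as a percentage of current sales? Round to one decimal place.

22.2%

Contribution margin per unit = $402.65 − $268.17 = $134.48. Break-even units = $4,237,900 ÷ $134.48 = 31,513.24; break-even revenue = 31,513.24 × $402.65 = $12,688,804.54.
Actual sales revenue = 40,520 × $402.65 = $16,315,378.00.
Margin of safety = ($16,315,378.00 − $12,688,804.54) ÷ $16,315,378.00 = 22.2%.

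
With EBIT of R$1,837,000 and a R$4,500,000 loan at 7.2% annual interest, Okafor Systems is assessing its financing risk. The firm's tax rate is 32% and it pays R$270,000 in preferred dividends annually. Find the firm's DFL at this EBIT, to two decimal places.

Interest = R$324,000.00.
Preferred dividends grossed up pre-tax: R$270,000 / (1 − 0.32) = R$397,058.82.
DFL = EBIT ÷ [EBIT − I − D_p/(1−t)] = R$1,837,000 ÷ [R$1,837,000 − R$324,000.00 − R$397,058.82] = R$1,837,000 ÷ R$1,115,941.18 = 1.6461.

1.65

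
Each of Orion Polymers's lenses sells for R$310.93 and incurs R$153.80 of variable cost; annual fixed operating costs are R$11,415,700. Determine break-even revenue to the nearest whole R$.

R$22,589,471

Contribution margin per unit = R$310.93 − R$153.80 = R$157.13, a CM ratio of R$157.13 ÷ R$310.93 = 0.5054.
Break-even revenue = fixed costs × price ÷ CM = R$11,415,700 × R$310.93 ÷ R$157.13 = R$22,589,471.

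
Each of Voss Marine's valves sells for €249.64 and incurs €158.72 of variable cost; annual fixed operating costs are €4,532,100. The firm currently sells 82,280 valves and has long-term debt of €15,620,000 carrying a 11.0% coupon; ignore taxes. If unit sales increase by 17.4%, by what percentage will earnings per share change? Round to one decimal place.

Total contribution margin = 82,280 × €90.92 = €7,480,897.60.
Subtracting fixed costs: EBIT = €7,480,897.60 − €4,532,100 = €2,948,797.60.
After interest of €1,718,200.00, pre-tax earnings = €1,230,597.60.
Degree of combined leverage = contribution ÷ (EBIT − I) = €7,480,897.60 ÷ €1,230,597.60 = 6.0791.
EPS therefore changes by 6.0791 × (+17.4%) = +105.8%.

+105.8%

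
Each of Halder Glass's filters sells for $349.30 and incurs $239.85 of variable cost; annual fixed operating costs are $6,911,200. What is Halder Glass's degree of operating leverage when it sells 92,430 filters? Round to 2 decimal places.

At 92,430 units, contribution = 92,430 × $109.45 = $10,116,463.50.
Subtracting fixed costs: EBIT = $10,116,463.50 − $6,911,200 = $3,205,263.50.
DOL = contribution ÷ EBIT = $10,116,463.50 ÷ $3,205,263.50 = 3.1562.

3.16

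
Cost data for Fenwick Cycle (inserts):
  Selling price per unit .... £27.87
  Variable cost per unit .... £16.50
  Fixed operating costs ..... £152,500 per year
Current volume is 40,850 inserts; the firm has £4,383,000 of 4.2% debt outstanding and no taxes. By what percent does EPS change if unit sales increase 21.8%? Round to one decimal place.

+79.2%

Contribution at this volume is 40,850 × £11.37 = £464,464.50.
EBIT = £464,464.50 − £152,500 = £311,964.50.
After interest of £184,086.00, pre-tax earnings = £127,878.50.
Degree of combined leverage = contribution ÷ (EBIT − I) = £464,464.50 ÷ £127,878.50 = 3.6321.
%ΔEPS = DCL × %ΔSales = 3.6321 × +21.8% = +79.2%.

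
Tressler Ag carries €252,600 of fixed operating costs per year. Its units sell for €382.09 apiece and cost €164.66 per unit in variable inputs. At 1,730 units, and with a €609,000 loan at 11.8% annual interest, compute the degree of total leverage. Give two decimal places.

7.28

Contribution at this volume is 1,730 × €217.43 = €376,153.90.
Subtracting fixed costs: EBIT = €376,153.90 − €252,600 = €123,553.90. Interest = €71,862.00.
DOL = €376,153.90 ÷ €123,553.90 = 3.0445; DFL = €123,553.90 ÷ €51,691.90 = 2.3902.
Combined leverage = 3.0445 × 2.3902 = 7.2770.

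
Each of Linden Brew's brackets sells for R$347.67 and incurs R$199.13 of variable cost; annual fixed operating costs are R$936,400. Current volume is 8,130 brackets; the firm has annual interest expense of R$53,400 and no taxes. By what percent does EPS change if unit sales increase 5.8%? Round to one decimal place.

+32.2%

Contribution at this volume is 8,130 × R$148.54 = R$1,207,630.20.
Subtracting fixed costs: EBIT = R$1,207,630.20 − R$936,400 = R$271,230.20.
Interest = R$53,400.00, so EBIT − I = R$217,830.20.
Degree of combined leverage = contribution ÷ (EBIT − I) = R$1,207,630.20 ÷ R$217,830.20 = 5.5439.
%ΔEPS = DCL × %ΔSales = 5.5439 × +5.8% = +32.2%.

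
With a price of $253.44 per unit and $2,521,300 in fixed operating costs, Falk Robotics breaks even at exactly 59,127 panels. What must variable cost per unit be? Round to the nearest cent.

Contribution per unit must be FC / Q = $2,521,300 / 59,127 = $42.6421.
Hence VC = price − CM = $253.44 − $42.6421 = $210.80.

$210.80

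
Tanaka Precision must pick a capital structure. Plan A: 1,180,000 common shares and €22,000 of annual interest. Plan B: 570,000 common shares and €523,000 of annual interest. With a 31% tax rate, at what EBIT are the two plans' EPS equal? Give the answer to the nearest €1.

At indifference, (EBIT − 22,000)(1 − t)/1,180,000 = (EBIT − 523,000)(1 − t)/570,000.
The (1 − t) factor cancels: (EBIT − 22,000) × 570,000 = (EBIT − 523,000) × 1,180,000.
EBIT × (1,180,000 − 570,000) = 523,000 × 1,180,000 − 22,000 × 570,000 = 604,600,000,000, so EBIT = 604,600,000,000 ÷ 610,000 = 991,147.54.

€991,148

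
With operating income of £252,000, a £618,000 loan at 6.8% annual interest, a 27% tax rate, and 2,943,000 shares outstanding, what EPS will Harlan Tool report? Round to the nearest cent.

£0.05

Interest = £42,024.00, so EBT = £252,000 − £42,024.00 = £209,976.00.
Net income = £209,976.00 × (1 − 0.27) = £153,282.48.
Per share: £153,282.48 / 2,943,000 shares = £0.05.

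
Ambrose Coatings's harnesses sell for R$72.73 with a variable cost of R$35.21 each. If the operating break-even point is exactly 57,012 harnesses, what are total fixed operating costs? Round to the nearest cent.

R$2,139,090.24

Each unit contributes R$72.73 − R$35.21 = R$37.52.
Since BE = FC / CM, FC = 57,012 × R$37.52 = R$2,139,090.24.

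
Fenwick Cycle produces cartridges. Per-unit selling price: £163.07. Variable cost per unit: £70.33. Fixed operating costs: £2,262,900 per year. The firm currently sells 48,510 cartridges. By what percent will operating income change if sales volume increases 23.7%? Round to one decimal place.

+47.7%

Contribution at this volume is 48,510 × £92.74 = £4,498,817.40.
Operating income = contribution − fixed costs = £4,498,817.40 − £2,262,900 = £2,235,917.40.
Degree of operating leverage = £4,498,817.40 / £2,235,917.40 = 2.0121.
So EBIT moves 2.0121 × (+23.7%) = +47.7%.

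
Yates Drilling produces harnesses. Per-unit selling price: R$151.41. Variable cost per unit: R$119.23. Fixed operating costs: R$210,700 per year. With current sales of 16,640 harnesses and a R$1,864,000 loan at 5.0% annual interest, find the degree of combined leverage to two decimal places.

Total contribution margin = 16,640 × R$32.18 = R$535,475.20.
Subtracting fixed costs: EBIT = R$535,475.20 − R$210,700 = R$324,775.20. Interest = R$93,200.00.
DOL = R$535,475.20 ÷ R$324,775.20 = 1.6488; DFL = R$324,775.20 ÷ R$231,575.20 = 1.4025.
Combined leverage = 1.6488 × 1.4025 = 2.3124.

2.31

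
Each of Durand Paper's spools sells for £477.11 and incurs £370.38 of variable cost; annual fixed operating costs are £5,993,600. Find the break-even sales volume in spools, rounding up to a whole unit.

56,157 spools

Contribution margin per unit = £477.11 − £370.38 = £106.73.
Break-even Q = £5,993,600 / £106.73 = 56,156.66 → 56,157 spools.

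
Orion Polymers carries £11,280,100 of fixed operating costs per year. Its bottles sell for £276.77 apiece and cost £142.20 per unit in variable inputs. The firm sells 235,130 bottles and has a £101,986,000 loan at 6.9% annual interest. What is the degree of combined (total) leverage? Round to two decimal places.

Contribution at this volume is 235,130 × £134.57 = £31,641,444.10.
EBIT = £31,641,444.10 − £11,280,100 = £20,361,344.10. Interest = £7,037,034.00.
DOL = £31,641,444.10 ÷ £20,361,344.10 = 1.5540; DFL = £20,361,344.10 ÷ £13,324,310.10 = 1.5281.
DCL = DOL × DFL = 1.5540 × 1.5281 = 2.3747.

2.37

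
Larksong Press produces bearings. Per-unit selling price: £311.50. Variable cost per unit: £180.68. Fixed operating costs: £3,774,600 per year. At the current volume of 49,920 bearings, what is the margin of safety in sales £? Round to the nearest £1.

Unit CM = price − variable cost = £311.50 − £180.68 = £130.82. Break-even units = £3,774,600 ÷ £130.82 = 28,853.39; break-even revenue = 28,853.39 × £311.50 = £8,987,829.84.
Current sales = 49,920 × £311.50 = £15,550,080.00.
Margin of safety = £15,550,080.00 − £8,987,829.84 = £6,562,250.

£6,562,250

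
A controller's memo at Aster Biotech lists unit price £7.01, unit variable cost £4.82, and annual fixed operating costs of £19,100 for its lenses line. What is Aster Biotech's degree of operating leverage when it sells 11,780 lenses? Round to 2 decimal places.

3.85

At 11,780 units, contribution = 11,780 × £2.19 = £25,798.20.
EBIT = £25,798.20 − £19,100 = £6,698.20.
DOL = contribution ÷ EBIT = £25,798.20 ÷ £6,698.20 = 3.8515.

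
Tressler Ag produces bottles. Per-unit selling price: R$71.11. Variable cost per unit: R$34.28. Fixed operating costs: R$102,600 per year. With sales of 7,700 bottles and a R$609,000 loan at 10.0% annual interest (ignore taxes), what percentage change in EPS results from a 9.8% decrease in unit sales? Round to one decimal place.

-23.1%

At 7,700 units, contribution = 7,700 × R$36.83 = R$283,591.00.
Subtracting fixed costs: EBIT = R$283,591.00 − R$102,600 = R$180,991.00.
Interest = R$60,900.00, so EBIT − I = R$120,091.00.
DCL = total CM / (EBIT − I) = R$283,591.00 / R$120,091.00 = 2.3615.
EPS therefore changes by 2.3615 × (-9.8%) = -23.1%.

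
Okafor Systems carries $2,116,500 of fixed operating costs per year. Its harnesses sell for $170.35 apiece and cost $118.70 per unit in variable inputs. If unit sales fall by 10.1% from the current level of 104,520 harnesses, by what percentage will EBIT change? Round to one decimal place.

Contribution at this volume is 104,520 × $51.65 = $5,398,458.00.
Operating income = contribution − fixed costs = $5,398,458.00 − $2,116,500 = $3,281,958.00.
Degree of operating leverage = $5,398,458.00 / $3,281,958.00 = 1.6449.
So EBIT moves 1.6449 × (-10.1%) = -16.6%.

-16.6%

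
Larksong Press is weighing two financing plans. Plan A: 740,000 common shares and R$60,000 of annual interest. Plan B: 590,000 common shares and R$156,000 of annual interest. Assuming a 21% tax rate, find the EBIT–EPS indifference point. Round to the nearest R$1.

R$533,600

At indifference, (EBIT − 60,000)(1 − t)/740,000 = (EBIT − 156,000)(1 − t)/590,000.
Cancelling (1 − t) and cross-multiplying: 590,000·(EBIT − 60,000) = 740,000·(EBIT − 156,000).
EBIT × (740,000 − 590,000) = 156,000 × 740,000 − 60,000 × 590,000 = 80,040,000,000, so EBIT = 80,040,000,000 ÷ 150,000 = 533,600.00.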